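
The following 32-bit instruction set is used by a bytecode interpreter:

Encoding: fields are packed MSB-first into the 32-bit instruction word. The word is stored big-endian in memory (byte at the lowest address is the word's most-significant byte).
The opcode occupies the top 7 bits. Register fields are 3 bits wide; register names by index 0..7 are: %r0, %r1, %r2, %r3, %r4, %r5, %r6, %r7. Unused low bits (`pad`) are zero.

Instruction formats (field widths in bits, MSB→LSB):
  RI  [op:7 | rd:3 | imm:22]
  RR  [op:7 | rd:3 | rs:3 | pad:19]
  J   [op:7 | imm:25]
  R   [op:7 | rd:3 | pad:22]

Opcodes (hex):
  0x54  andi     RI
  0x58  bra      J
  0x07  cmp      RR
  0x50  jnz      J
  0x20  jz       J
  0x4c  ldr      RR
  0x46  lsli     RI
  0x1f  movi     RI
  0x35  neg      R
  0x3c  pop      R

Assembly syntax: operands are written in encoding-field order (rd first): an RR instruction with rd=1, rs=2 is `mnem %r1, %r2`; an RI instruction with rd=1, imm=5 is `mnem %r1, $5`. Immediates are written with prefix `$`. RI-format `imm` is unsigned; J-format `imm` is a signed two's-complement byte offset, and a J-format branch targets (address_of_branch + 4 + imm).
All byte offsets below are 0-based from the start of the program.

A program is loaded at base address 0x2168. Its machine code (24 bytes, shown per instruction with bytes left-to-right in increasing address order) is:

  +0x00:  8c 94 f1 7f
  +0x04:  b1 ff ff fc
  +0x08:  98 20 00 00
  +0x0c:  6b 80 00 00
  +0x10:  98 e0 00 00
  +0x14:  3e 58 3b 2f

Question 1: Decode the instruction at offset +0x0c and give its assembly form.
[0c] 6b 80 00 00 → 0x6b800000
  top 7b → 0x35 → neg [R]
  [24:22] rd=6 = %r6

neg %r6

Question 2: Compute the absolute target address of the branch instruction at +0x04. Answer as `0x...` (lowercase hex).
[04] b1 ff ff fc → 0xb1fffffc
  opcode bits[31:25]=0x58: bra/J
  imm@[24:0]=0x1fffffc (s25→-4) ⇒ $-4
  target = base 0x2168 + off 0x04 + 4 + imm -4 = 0x216c

0x216c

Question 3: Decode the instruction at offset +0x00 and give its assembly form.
off 0x00: read 8c 94 f1 7f as big → 0x8c94f17f
  top 7b → 0x46 → lsli [RI]
  [24:22] rd=2 = %r2
  [21:0] imm=1372543 = $1372543

lsli %r2, $1372543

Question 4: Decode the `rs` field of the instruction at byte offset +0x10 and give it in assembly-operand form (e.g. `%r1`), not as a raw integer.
@+10  big-endian(98 e0 00 00) = 0x98e00000
  top 7b → 0x4c → ldr [RR]
  [24:22] rd=3 = %r3
  [21:19] rs=4 = %r4

%r4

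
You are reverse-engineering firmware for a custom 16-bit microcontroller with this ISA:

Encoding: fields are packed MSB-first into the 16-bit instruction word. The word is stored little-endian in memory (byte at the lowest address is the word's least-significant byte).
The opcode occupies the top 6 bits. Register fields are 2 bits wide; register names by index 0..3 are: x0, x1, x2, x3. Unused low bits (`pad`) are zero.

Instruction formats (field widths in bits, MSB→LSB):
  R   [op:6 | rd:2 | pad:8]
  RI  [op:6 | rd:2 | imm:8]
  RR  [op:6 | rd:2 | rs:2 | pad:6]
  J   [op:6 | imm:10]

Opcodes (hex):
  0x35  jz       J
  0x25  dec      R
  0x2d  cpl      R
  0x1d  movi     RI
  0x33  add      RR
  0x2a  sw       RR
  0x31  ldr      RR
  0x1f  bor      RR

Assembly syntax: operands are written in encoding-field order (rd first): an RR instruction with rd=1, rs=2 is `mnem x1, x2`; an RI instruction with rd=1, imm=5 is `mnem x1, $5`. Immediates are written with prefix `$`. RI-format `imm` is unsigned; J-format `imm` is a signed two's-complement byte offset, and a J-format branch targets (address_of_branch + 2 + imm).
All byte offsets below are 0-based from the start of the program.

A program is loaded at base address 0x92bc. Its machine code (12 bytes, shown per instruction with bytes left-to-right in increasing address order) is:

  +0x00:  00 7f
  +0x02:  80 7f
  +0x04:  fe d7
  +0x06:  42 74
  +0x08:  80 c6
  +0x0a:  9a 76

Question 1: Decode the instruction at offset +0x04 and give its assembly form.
jz $-2

@+04  little-endian(fe d7) = 0xd7fe
  top 6b → 0x35 → jz [J]
  imm: (w>>0)&0x3ff=0x3fe (s10→-2) → $-2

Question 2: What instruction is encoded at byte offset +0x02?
bor x3, x2

+0x02: 80 7f ⇒ word 0x7f80 (little)
  opcode bits[15:10]=0x1f: bor/RR
  rd: (w>>8)&0x3=0x3 → x3
  rs: (w>>6)&0x3=0x2 → x2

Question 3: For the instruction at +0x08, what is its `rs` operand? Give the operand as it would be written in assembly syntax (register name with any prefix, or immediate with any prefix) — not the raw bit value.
x2

+0x08: 80 c6 ⇒ word 0xc680 (little)
  opcode bits[15:10]=0x31: ldr/RR
  rd@[9:8]=0x2 ⇒ x2
  rs@[7:6]=0x2 ⇒ x2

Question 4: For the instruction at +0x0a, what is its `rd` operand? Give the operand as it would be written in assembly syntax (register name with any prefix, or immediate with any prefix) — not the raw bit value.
+0x0a: 9a 76 ⇒ word 0x769a (little)
  top 6b → 0x1d → movi [RI]
  [9:8] rd=2 = x2
  [7:0] imm=154 = $154

x2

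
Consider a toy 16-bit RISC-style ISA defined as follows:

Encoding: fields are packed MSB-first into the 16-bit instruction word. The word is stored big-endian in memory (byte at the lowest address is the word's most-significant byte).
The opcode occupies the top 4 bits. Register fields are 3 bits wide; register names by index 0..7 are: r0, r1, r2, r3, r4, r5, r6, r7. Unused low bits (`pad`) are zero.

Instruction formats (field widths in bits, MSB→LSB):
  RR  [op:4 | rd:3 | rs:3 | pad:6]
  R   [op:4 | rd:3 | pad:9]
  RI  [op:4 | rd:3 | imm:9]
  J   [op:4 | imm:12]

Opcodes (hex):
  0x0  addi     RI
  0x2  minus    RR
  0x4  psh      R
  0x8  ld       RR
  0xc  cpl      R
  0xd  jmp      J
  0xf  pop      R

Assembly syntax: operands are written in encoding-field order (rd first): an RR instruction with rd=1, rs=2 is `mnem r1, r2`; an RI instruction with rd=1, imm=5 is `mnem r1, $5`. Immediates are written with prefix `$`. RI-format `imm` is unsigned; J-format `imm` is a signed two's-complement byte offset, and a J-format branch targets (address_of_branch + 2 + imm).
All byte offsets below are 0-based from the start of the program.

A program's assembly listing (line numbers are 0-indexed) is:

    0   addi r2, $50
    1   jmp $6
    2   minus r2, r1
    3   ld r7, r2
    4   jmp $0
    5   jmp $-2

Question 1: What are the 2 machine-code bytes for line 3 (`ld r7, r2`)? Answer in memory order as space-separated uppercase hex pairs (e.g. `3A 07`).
line 3 (ld): pack op=0x8:4|rd=7:3|rs=2:3|pad=0:6 = 0x8e80; big→ 8e 80

8E 80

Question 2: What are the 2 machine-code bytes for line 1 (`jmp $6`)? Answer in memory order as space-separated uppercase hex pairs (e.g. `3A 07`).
D0 06

line 1 (jmp): pack op=0xd:4|imm=6:12 = 0xd006; big→ d0 06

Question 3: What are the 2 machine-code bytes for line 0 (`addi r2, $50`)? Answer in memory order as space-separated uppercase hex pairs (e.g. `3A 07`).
L0: addi op=0x0:4|rd=2:3|imm=50:9 ⇒ 0x0432 ⇒ big 04 32

04 32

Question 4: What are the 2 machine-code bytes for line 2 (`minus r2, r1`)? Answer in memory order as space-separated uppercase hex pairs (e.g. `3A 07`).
24 40

line 2 (minus): pack op=0x2:4|rd=2:3|rs=1:3|pad=0:6 = 0x2440; big→ 24 40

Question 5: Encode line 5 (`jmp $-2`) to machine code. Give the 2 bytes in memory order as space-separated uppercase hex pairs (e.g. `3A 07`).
L5: jmp op=0xd:4|imm=-2:12 ⇒ 0xdffe ⇒ big df fe

DF FE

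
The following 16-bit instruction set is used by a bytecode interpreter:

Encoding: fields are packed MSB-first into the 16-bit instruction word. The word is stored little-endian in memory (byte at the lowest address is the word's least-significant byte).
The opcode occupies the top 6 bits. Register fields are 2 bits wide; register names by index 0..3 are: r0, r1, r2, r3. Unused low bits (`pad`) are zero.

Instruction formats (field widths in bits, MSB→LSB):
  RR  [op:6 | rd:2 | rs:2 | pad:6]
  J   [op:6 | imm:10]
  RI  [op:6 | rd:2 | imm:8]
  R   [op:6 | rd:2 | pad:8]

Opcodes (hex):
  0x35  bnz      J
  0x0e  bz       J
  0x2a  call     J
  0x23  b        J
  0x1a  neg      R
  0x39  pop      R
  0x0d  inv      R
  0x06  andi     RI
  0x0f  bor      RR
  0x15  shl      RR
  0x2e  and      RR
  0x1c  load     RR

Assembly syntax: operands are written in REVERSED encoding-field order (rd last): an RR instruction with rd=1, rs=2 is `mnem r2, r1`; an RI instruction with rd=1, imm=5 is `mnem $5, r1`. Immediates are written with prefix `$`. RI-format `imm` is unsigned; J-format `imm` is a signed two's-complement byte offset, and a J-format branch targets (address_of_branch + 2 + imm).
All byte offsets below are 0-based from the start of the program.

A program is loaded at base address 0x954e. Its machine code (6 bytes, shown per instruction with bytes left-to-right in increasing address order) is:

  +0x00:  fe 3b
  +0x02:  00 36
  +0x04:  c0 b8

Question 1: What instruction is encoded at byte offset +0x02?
[02] 00 36 → 0x3600
  opcode bits[15:10]=0xd: inv/R
  rd: (w>>8)&0x3=0x2 → r2

inv r2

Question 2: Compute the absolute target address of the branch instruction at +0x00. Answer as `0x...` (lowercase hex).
0x954e

+0x00: fe 3b ⇒ word 0x3bfe (little)
  top 6b → 0xe → bz [J]
  [9:0] imm=1022 (s10→-2) = $-2
  target = base 0x954e + off 0x00 + 2 + imm -2 = 0x954e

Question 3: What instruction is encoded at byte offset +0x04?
and r3, r0

@+04  little-endian(c0 b8) = 0xb8c0
  op=0xb8c0>>10=0x2e ⇒ and (RR)
  rd: (w>>8)&0x3=0x0 → r0
  rs: (w>>6)&0x3=0x3 → r3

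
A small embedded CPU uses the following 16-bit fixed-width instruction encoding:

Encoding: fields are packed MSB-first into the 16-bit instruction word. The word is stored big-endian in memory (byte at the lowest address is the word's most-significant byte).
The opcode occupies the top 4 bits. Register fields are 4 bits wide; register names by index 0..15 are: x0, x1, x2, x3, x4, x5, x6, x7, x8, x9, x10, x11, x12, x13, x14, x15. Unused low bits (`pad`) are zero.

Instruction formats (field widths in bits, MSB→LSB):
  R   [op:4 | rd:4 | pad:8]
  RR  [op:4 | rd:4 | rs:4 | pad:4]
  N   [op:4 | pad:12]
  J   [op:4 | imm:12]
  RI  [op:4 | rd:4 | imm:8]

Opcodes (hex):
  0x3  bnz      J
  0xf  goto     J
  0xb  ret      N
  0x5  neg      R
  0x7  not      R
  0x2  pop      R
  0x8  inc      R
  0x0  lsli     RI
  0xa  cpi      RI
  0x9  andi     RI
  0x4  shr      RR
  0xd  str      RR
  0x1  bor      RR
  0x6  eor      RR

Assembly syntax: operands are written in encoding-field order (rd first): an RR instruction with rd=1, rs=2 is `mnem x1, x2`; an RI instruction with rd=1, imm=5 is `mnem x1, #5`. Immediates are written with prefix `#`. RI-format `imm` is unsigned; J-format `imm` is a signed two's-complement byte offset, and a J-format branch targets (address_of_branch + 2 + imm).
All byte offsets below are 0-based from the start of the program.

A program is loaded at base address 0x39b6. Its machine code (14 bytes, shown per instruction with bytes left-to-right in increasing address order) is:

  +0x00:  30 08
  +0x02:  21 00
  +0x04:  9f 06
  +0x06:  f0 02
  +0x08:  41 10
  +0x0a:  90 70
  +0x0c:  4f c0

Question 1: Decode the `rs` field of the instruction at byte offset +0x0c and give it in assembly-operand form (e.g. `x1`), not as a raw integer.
x12

off 0x0c: read 4f c0 as big → 0x4fc0
  op=0x4fc0>>12=0x4 ⇒ shr (RR)
  rd: (w>>8)&0xf=0xf → x15
  rs: (w>>4)&0xf=0xc → x12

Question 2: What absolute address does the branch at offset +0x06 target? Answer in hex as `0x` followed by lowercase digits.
[06] f0 02 → 0xf002
  op=0xf002>>12=0xf ⇒ goto (J)
  imm: (w>>0)&0xfff=0x2 → #2
  target = base 0x39b6 + off 0x06 + 2 + imm 2 = 0x39c0

0x39c0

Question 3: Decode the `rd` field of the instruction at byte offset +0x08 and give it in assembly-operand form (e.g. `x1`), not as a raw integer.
x1

+0x08: 41 10 ⇒ word 0x4110 (big)
  op=0x4110>>12=0x4 ⇒ shr (RR)
  [11:8] rd=1 = x1
  [7:4] rs=1 = x1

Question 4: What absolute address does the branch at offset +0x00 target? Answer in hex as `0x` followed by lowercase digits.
[00] 30 08 → 0x3008
  opcode bits[15:12]=0x3: bnz/J
  imm: (w>>0)&0xfff=0x8 → #8
  target = base 0x39b6 + off 0x00 + 2 + imm 8 = 0x39c0

0x39c0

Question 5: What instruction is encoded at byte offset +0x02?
pop x1

[02] 21 00 → 0x2100
  opcode bits[15:12]=0x2: pop/R
  [11:8] rd=1 = x1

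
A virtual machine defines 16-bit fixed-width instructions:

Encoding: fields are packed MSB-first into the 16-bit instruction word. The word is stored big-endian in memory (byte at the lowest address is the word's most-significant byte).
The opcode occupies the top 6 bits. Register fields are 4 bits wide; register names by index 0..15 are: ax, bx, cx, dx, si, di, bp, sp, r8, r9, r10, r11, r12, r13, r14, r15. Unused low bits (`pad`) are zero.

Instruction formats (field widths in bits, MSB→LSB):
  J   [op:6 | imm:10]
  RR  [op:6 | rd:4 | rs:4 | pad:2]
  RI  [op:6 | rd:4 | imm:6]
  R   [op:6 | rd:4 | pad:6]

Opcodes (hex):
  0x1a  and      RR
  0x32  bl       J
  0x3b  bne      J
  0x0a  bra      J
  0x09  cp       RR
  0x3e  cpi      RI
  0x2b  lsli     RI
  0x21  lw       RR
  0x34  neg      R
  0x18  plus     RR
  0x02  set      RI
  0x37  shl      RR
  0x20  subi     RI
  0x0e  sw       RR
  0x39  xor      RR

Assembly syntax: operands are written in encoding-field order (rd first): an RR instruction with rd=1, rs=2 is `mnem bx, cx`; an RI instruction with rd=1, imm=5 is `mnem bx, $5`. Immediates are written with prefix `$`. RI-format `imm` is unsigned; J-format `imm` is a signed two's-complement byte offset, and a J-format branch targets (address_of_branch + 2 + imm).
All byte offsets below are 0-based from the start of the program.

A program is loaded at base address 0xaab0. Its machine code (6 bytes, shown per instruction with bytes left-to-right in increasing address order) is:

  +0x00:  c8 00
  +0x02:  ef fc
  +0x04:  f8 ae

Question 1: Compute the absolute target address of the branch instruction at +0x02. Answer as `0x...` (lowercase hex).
0xaab0

@+02  big-endian(ef fc) = 0xeffc
  op=0xeffc>>10=0x3b ⇒ bne (J)
  imm: (w>>0)&0x3ff=0x3fc (s10→-4) → $-4
  target = base 0xaab0 + off 0x02 + 2 + imm -4 = 0xaab0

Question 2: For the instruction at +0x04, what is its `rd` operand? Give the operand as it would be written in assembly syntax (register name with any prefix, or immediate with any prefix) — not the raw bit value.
cx

+0x04: f8 ae ⇒ word 0xf8ae (big)
  op=0xf8ae>>10=0x3e ⇒ cpi (RI)
  [9:6] rd=2 = cx
  [5:0] imm=46 = $46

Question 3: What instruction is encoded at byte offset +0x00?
bl $0

+0x00: c8 00 ⇒ word 0xc800 (big)
  opcode bits[15:10]=0x32: bl/J
  imm@[9:0]=0x0 ⇒ $0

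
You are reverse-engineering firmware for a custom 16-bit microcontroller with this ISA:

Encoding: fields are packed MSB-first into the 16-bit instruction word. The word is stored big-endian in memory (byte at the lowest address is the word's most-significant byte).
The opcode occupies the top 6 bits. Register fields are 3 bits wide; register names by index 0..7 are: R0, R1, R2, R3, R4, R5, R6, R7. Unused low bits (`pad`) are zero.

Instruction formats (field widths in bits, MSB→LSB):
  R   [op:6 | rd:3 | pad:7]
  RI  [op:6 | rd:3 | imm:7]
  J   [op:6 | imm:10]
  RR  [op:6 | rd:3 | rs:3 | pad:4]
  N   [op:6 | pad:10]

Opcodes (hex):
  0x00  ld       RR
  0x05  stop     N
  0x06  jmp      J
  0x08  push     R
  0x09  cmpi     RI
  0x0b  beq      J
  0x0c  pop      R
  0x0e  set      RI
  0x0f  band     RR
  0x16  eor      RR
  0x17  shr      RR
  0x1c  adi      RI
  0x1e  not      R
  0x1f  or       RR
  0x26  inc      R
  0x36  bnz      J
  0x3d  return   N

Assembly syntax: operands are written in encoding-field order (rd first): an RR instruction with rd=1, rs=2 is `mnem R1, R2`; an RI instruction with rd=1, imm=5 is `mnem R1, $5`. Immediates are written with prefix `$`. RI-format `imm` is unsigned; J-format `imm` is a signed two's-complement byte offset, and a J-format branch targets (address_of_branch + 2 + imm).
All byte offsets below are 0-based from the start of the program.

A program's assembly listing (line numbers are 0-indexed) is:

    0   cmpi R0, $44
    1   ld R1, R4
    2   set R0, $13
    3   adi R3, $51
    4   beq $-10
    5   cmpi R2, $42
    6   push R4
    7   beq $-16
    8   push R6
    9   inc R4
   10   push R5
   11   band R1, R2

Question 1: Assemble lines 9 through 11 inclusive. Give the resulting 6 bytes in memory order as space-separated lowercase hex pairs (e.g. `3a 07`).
9a 00 22 80 3c a0

line 9 (inc): pack op=0x26:6|rd=4:3|pad=0:7 = 0x9a00; big→ 9a 00
line 10 (push): pack op=0x8:6|rd=5:3|pad=0:7 = 0x2280; big→ 22 80
line 11 (band): pack op=0xf:6|rd=1:3|rs=2:3|pad=0:4 = 0x3ca0; big→ 3c a0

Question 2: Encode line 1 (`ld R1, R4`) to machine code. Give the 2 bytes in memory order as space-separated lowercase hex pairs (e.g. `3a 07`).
line 1 (ld): pack op=0x0:6|rd=1:3|rs=4:3|pad=0:4 = 0x00c0; big→ 00 c0

00 c0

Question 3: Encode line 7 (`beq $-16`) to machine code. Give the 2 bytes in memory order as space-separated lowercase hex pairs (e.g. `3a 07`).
line 7 (beq): pack op=0xb:6|imm=-16:10 = 0x2ff0; big→ 2f f0

2f f0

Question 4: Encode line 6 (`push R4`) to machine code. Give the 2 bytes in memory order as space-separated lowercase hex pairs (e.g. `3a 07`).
L6: push op=0x8:6|rd=4:3|pad=0:7 ⇒ 0x2200 ⇒ big 22 00

22 00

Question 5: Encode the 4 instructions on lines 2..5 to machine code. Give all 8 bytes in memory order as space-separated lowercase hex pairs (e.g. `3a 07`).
38 0d 71 b3 2f f6 25 2a

line 2 (set): pack op=0xe:6|rd=0:3|imm=13:7 = 0x380d; big→ 38 0d
line 3 (adi): pack op=0x1c:6|rd=3:3|imm=51:7 = 0x71b3; big→ 71 b3
line 4 (beq): pack op=0xb:6|imm=-10:10 = 0x2ff6; big→ 2f f6
line 5 (cmpi): pack op=0x9:6|rd=2:3|imm=42:7 = 0x252a; big→ 25 2a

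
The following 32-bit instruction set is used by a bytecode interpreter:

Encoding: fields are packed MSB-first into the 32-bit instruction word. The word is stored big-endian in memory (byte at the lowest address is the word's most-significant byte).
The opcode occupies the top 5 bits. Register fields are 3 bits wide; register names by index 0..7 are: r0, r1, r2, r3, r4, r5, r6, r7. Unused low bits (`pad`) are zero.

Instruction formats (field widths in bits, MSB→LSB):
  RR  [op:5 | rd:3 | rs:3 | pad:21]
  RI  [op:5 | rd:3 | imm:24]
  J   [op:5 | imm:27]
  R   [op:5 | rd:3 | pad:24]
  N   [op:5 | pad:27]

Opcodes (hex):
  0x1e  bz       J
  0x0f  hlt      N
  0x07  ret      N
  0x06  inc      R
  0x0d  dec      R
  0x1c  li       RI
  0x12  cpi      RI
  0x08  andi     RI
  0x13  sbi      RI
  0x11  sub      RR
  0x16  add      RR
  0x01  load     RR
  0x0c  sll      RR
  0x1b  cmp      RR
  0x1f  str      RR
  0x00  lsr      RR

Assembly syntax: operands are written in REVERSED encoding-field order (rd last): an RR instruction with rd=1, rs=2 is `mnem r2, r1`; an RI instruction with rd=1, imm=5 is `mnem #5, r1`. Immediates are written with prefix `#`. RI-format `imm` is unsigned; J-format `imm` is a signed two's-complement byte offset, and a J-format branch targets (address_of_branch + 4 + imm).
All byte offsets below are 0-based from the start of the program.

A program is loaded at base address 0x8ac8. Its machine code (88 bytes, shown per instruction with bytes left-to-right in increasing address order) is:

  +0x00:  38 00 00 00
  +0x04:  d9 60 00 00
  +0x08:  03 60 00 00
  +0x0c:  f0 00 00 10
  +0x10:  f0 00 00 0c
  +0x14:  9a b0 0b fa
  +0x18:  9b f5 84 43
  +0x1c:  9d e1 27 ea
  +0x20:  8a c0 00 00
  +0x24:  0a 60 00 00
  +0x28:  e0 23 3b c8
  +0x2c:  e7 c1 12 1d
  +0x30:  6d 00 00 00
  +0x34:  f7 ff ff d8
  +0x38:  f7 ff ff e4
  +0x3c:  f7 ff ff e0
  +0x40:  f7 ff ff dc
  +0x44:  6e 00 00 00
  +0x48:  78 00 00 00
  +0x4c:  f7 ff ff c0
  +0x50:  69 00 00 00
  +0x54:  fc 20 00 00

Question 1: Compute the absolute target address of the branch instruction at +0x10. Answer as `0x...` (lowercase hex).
0x8ae8

[10] f0 00 00 0c → 0xf000000c
  opcode bits[31:27]=0x1e: bz/J
  imm@[26:0]=0xc ⇒ #12
  target = base 0x8ac8 + off 0x10 + 4 + imm 12 = 0x8ae8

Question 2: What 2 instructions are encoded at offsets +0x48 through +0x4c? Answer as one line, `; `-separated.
hlt; bz #-64

@+48  big-endian(78 00 00 00) = 0x78000000
  top 5b → 0xf → hlt [N]
@+4c  big-endian(f7 ff ff c0) = 0xf7ffffc0
  top 5b → 0x1e → bz [J]
  imm: (w>>0)&0x7ffffff=0x7ffffc0 (s27→-64) → #-64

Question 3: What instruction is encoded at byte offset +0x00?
ret

[00] 38 00 00 00 → 0x38000000
  top 5b → 0x7 → ret [N]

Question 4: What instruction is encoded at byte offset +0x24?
load r3, r2

@+24  big-endian(0a 60 00 00) = 0x0a600000
  top 5b → 0x1 → load [RR]
  [26:24] rd=2 = r2
  [23:21] rs=3 = r3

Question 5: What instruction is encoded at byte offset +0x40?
bz #-36

[40] f7 ff ff dc → 0xf7ffffdc
  op=0xf7ffffdc>>27=0x1e ⇒ bz (J)
  imm@[26:0]=0x7ffffdc (s27→-36) ⇒ #-36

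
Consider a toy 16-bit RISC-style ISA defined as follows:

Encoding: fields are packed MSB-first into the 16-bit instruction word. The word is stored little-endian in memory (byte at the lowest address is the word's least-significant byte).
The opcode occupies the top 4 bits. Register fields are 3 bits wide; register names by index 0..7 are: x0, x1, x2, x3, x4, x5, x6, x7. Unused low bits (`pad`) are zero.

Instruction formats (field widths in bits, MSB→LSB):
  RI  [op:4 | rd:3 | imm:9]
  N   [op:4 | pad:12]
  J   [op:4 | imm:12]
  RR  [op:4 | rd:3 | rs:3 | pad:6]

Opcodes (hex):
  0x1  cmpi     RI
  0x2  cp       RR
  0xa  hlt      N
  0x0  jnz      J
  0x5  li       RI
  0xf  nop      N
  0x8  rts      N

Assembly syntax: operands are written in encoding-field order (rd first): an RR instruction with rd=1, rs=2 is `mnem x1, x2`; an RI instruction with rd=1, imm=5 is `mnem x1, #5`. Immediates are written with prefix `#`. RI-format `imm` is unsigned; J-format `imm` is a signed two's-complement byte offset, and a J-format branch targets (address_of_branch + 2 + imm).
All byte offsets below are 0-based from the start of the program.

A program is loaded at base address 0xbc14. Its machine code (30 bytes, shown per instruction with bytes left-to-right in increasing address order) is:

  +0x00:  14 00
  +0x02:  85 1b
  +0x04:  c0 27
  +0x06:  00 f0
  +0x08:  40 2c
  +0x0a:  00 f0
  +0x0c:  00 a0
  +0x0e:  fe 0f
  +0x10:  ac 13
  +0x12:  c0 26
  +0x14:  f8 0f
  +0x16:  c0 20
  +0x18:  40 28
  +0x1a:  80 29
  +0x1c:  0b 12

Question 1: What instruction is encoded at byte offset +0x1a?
cp x4, x6

off 0x1a: read 80 29 as little → 0x2980
  op=0x2980>>12=0x2 ⇒ cp (RR)
  rd: (w>>9)&0x7=0x4 → x4
  rs: (w>>6)&0x7=0x6 → x6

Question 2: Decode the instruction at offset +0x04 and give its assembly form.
cp x3, x7

[04] c0 27 → 0x27c0
  op=0x27c0>>12=0x2 ⇒ cp (RR)
  [11:9] rd=3 = x3
  [8:6] rs=7 = x7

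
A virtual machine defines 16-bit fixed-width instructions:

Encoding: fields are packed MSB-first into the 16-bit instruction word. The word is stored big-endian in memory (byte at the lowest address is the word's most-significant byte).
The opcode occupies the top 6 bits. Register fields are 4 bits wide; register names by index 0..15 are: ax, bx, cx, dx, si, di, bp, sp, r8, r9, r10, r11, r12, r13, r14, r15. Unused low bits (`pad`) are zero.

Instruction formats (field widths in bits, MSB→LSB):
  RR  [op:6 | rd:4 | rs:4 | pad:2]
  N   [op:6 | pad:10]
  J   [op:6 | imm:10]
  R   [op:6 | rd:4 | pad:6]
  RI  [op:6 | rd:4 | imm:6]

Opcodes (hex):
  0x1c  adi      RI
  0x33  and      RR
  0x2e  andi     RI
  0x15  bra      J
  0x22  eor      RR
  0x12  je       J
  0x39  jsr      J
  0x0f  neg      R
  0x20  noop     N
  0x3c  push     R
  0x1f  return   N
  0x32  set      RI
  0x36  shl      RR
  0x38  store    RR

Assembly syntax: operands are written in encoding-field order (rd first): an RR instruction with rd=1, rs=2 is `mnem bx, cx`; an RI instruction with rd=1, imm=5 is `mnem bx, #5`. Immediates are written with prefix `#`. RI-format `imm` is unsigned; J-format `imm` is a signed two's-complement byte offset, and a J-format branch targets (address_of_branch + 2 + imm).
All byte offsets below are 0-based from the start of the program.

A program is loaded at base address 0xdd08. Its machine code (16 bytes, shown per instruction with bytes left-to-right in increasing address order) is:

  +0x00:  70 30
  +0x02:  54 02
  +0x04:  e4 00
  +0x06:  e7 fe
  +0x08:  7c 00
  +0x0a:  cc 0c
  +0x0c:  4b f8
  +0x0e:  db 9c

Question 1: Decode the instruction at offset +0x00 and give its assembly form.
[00] 70 30 → 0x7030
  op=0x7030>>10=0x1c ⇒ adi (RI)
  rd: (w>>6)&0xf=0x0 → ax
  imm: (w>>0)&0x3f=0x30 → #48

adi ax, #48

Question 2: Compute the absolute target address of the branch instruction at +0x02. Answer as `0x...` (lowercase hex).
+0x02: 54 02 ⇒ word 0x5402 (big)
  top 6b → 0x15 → bra [J]
  imm: (w>>0)&0x3ff=0x2 → #2
  target = base 0xdd08 + off 0x02 + 2 + imm 2 = 0xdd0e

0xdd0e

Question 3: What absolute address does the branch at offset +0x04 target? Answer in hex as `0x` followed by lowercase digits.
@+04  big-endian(e4 00) = 0xe400
  top 6b → 0x39 → jsr [J]
  [9:0] imm=0 = #0
  target = base 0xdd08 + off 0x04 + 2 + imm 0 = 0xdd0e

0xdd0e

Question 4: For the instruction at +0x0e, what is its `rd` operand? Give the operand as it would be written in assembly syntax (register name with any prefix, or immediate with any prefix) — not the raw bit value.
r14

+0x0e: db 9c ⇒ word 0xdb9c (big)
  opcode bits[15:10]=0x36: shl/RR
  rd@[9:6]=0xe ⇒ r14
  rs@[5:2]=0x7 ⇒ sp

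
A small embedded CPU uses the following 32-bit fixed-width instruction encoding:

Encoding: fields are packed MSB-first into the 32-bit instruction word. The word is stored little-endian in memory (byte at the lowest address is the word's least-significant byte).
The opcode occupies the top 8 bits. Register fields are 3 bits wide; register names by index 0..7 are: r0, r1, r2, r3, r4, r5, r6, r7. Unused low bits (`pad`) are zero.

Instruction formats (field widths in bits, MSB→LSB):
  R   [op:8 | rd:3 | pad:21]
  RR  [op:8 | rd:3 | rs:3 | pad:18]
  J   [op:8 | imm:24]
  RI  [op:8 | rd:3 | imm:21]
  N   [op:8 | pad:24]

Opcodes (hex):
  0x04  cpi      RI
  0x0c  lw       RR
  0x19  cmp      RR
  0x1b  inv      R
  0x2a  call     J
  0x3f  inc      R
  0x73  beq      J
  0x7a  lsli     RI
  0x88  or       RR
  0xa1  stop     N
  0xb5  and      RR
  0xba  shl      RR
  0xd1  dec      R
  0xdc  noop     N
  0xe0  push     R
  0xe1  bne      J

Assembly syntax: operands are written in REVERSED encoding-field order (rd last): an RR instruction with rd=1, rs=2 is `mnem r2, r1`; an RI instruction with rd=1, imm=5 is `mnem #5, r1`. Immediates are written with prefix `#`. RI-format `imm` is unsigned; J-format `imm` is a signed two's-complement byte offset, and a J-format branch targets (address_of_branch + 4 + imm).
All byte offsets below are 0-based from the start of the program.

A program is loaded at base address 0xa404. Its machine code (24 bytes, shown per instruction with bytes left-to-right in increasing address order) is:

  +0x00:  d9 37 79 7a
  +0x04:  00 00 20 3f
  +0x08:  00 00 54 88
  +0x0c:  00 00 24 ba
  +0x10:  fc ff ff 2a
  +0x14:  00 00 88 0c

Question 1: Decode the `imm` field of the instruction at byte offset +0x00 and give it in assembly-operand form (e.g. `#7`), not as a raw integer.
#1652697

off 0x00: read d9 37 79 7a as little → 0x7a7937d9
  op=0x7a7937d9>>24=0x7a ⇒ lsli (RI)
  [23:21] rd=3 = r3
  [20:0] imm=1652697 = #1652697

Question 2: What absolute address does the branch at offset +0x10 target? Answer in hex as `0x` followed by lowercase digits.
0xa414

+0x10: fc ff ff 2a ⇒ word 0x2afffffc (little)
  opcode bits[31:24]=0x2a: call/J
  [23:0] imm=16777212 (s24→-4) = #-4
  target = base 0xa404 + off 0x10 + 4 + imm -4 = 0xa414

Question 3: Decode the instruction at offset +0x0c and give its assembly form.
off 0x0c: read 00 00 24 ba as little → 0xba240000
  op=0xba240000>>24=0xba ⇒ shl (RR)
  rd@[23:21]=0x1 ⇒ r1
  rs@[20:18]=0x1 ⇒ r1

shl r1, r1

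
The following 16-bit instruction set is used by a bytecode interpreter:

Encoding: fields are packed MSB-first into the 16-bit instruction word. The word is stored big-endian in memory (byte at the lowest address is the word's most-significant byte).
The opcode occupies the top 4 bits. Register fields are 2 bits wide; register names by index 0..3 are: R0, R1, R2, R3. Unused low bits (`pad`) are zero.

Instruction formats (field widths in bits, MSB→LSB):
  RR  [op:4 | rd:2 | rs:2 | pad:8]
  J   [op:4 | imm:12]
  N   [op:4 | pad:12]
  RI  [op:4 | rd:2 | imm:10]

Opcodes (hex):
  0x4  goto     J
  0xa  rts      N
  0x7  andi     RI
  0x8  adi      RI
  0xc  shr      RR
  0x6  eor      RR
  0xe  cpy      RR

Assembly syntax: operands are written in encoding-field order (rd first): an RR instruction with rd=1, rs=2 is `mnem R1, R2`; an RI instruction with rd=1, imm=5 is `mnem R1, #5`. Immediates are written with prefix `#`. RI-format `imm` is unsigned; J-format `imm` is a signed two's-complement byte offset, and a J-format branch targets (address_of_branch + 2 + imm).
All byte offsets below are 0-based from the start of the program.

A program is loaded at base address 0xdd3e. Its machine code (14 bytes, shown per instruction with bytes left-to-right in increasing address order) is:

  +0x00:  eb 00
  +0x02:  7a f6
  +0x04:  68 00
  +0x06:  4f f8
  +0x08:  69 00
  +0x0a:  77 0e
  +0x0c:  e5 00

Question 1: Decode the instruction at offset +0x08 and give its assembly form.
+0x08: 69 00 ⇒ word 0x6900 (big)
  opcode bits[15:12]=0x6: eor/RR
  [11:10] rd=2 = R2
  [9:8] rs=1 = R1

eor R2, R1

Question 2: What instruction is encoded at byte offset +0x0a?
+0x0a: 77 0e ⇒ word 0x770e (big)
  top 4b → 0x7 → andi [RI]
  [11:10] rd=1 = R1
  [9:0] imm=782 = #782

andi R1, #782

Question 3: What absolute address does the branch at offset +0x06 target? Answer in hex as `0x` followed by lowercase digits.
0xdd3e

off 0x06: read 4f f8 as big → 0x4ff8
  top 4b → 0x4 → goto [J]
  [11:0] imm=4088 (s12→-8) = #-8
  target = base 0xdd3e + off 0x06 + 2 + imm -8 = 0xdd3e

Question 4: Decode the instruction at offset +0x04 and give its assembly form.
@+04  big-endian(68 00) = 0x6800
  opcode bits[15:12]=0x6: eor/RR
  rd@[11:10]=0x2 ⇒ R2
  rs@[9:8]=0x0 ⇒ R0

eor R2, R0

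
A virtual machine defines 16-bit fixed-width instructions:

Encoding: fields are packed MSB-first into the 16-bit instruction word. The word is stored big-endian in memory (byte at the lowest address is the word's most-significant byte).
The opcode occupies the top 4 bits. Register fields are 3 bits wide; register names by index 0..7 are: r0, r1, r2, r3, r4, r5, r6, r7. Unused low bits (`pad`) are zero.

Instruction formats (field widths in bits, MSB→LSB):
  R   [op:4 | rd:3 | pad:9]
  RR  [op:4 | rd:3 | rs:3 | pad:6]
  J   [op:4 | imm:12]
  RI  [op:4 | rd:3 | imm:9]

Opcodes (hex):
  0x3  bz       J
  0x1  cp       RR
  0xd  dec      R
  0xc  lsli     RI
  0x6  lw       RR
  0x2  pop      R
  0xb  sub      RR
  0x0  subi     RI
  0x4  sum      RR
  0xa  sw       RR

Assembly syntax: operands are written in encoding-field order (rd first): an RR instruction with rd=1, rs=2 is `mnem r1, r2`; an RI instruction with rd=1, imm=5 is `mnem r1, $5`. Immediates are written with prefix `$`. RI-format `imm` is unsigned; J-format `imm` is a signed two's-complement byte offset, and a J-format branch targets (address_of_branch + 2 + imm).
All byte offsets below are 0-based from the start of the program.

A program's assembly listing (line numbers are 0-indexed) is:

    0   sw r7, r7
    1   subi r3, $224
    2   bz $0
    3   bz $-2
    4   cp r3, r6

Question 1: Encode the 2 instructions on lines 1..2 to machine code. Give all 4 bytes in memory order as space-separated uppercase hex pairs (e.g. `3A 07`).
06 E0 30 00

1. subi fields op=0x0:4|rd=3:3|imm=224:9 → word 06e0h → 06 e0
2. bz fields op=0x3:4|imm=0:12 → word 3000h → 30 00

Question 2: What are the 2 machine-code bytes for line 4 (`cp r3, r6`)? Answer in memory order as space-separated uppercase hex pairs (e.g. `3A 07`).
17 80

line 4 (cp): pack op=0x1:4|rd=3:3|rs=6:3|pad=0:6 = 0x1780; big→ 17 80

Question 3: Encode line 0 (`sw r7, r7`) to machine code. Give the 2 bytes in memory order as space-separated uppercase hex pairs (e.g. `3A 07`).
AF C0

L0: sw op=0xa:4|rd=7:3|rs=7:3|pad=0:6 ⇒ 0xafc0 ⇒ big af c0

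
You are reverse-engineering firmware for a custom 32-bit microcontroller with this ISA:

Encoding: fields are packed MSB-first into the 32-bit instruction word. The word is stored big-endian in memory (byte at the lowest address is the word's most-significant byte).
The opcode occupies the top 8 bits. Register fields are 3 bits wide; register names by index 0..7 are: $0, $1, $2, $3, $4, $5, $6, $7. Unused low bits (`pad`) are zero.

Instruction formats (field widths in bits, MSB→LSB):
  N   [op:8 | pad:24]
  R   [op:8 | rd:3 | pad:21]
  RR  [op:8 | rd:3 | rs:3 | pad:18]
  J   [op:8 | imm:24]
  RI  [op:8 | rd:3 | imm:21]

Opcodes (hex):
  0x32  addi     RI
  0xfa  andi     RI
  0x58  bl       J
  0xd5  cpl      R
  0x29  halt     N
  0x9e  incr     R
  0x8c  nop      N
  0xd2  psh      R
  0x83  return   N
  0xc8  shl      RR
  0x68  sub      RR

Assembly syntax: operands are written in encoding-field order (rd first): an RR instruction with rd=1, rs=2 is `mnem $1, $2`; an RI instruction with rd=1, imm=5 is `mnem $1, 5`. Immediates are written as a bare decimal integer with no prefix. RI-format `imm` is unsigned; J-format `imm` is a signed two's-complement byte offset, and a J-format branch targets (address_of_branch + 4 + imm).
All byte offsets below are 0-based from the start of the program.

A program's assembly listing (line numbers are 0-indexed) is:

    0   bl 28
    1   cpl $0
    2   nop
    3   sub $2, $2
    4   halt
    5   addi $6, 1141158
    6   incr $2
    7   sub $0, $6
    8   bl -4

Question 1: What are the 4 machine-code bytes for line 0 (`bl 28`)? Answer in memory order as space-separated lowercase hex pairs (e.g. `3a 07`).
L0: bl op=0x58:8|imm=28:24 ⇒ 0x5800001c ⇒ big 58 00 00 1c

58 00 00 1c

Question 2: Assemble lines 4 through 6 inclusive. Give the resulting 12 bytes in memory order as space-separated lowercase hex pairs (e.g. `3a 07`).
4. halt fields op=0x29:8|pad=0:24 → word 29000000h → 29 00 00 00
5. addi fields op=0x32:8|rd=6:3|imm=1141158:21 → word 32d169a6h → 32 d1 69 a6
6. incr fields op=0x9e:8|rd=2:3|pad=0:21 → word 9e400000h → 9e 40 00 00

29 00 00 00 32 d1 69 a6 9e 40 00 00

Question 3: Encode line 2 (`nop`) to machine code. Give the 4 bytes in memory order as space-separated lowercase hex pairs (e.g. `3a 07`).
L2: nop op=0x8c:8|pad=0:24 ⇒ 0x8c000000 ⇒ big 8c 00 00 00

8c 00 00 00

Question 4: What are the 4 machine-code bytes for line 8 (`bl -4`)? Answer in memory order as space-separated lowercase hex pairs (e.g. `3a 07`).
58 ff ff fc

L8: bl op=0x58:8|imm=-4:24 ⇒ 0x58fffffc ⇒ big 58 ff ff fc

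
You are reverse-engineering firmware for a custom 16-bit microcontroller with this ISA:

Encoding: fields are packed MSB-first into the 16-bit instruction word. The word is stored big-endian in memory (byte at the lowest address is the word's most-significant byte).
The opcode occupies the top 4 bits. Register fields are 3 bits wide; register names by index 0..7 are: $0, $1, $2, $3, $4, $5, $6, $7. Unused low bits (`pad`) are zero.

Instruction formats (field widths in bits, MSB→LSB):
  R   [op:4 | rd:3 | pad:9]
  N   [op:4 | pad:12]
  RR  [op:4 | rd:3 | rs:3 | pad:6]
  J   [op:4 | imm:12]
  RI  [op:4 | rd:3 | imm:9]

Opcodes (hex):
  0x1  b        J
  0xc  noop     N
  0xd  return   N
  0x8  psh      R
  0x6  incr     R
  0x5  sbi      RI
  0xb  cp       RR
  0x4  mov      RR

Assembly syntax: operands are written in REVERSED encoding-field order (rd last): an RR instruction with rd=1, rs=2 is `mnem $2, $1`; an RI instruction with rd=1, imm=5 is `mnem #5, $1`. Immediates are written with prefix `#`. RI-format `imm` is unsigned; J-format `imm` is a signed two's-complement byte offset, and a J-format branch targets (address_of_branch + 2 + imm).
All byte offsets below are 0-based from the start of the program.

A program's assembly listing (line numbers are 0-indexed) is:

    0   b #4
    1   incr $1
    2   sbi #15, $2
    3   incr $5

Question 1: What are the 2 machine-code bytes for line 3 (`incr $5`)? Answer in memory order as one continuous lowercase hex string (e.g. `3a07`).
L3: incr op=0x6:4|rd=5:3|pad=0:9 ⇒ 0x6a00 ⇒ big 6a 00

6a00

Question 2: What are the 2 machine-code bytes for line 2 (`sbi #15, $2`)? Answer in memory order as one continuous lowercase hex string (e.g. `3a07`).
540f

line 2 (sbi): pack op=0x5:4|rd=2:3|imm=15:9 = 0x540f; big→ 54 0f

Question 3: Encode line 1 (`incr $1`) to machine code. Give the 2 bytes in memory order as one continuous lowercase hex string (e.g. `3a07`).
6200

line 1 (incr): pack op=0x6:4|rd=1:3|pad=0:9 = 0x6200; big→ 62 00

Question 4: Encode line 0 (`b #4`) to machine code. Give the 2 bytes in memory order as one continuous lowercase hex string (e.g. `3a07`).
0. b fields op=0x1:4|imm=4:12 → word 1004h → 10 04

1004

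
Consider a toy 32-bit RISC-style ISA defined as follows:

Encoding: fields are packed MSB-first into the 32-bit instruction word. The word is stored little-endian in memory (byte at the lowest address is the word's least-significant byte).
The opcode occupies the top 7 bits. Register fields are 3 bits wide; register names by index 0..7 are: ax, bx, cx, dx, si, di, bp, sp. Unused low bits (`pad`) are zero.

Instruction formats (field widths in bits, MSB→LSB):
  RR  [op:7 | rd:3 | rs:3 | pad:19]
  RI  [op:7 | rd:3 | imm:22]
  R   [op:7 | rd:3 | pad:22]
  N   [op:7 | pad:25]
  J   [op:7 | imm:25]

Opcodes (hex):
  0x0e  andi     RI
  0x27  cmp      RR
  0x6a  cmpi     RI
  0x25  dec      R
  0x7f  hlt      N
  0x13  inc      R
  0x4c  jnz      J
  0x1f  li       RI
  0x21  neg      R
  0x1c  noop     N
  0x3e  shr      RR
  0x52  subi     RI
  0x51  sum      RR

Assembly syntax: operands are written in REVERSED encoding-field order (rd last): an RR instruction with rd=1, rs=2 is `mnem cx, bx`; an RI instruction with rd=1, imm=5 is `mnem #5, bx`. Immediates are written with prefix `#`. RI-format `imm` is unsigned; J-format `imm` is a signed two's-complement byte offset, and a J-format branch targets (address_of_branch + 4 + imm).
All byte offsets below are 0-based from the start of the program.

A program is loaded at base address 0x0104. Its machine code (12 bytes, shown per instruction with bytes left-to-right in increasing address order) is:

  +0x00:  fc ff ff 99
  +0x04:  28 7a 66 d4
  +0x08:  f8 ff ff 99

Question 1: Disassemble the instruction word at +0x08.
jnz #-8

off 0x08: read f8 ff ff 99 as little → 0x99fffff8
  opcode bits[31:25]=0x4c: jnz/J
  imm: (w>>0)&0x1ffffff=0x1fffff8 (s25→-8) → #-8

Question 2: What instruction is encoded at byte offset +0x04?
@+04  little-endian(28 7a 66 d4) = 0xd4667a28
  opcode bits[31:25]=0x6a: cmpi/RI
  rd@[24:22]=0x1 ⇒ bx
  imm@[21:0]=0x267a28 ⇒ #2521640

cmpi #2521640, bx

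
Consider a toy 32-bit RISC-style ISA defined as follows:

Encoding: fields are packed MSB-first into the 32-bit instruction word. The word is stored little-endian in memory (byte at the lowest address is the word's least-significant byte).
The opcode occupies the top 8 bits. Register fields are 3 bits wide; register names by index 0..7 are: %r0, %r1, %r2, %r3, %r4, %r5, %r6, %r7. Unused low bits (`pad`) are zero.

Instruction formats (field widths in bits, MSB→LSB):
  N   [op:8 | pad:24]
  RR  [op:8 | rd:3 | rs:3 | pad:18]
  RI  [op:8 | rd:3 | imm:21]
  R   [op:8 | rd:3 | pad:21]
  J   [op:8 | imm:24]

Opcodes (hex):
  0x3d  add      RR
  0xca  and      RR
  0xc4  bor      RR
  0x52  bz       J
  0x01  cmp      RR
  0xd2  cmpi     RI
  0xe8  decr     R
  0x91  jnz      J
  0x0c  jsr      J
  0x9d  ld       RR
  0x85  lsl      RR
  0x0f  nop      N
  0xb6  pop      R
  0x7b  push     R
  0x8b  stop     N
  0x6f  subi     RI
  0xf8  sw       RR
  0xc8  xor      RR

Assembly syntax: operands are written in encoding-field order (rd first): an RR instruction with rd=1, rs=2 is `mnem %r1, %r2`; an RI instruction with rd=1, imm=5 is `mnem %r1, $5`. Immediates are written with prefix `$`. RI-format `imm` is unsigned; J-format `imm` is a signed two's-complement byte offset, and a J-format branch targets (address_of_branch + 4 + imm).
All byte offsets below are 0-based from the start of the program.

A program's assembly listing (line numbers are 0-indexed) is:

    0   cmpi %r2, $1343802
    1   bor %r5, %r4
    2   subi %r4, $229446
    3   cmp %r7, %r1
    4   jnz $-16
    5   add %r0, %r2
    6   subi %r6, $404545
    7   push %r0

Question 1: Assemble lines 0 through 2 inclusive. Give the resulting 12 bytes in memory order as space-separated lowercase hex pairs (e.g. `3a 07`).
L0: cmpi op=0xd2:8|rd=2:3|imm=1343802:21 ⇒ 0xd254813a ⇒ little 3a 81 54 d2
L1: bor op=0xc4:8|rd=5:3|rs=4:3|pad=0:18 ⇒ 0xc4b00000 ⇒ little 00 00 b0 c4
L2: subi op=0x6f:8|rd=4:3|imm=229446:21 ⇒ 0x6f838046 ⇒ little 46 80 83 6f

3a 81 54 d2 00 00 b0 c4 46 80 83 6f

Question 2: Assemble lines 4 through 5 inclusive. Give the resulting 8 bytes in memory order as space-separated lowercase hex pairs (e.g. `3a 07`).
line 4 (jnz): pack op=0x91:8|imm=-16:24 = 0x91fffff0; little→ f0 ff ff 91
line 5 (add): pack op=0x3d:8|rd=0:3|rs=2:3|pad=0:18 = 0x3d080000; little→ 00 00 08 3d

f0 ff ff 91 00 00 08 3d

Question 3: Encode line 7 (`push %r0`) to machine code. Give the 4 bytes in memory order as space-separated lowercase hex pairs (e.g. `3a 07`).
00 00 00 7b

line 7 (push): pack op=0x7b:8|rd=0:3|pad=0:21 = 0x7b000000; little→ 00 00 00 7b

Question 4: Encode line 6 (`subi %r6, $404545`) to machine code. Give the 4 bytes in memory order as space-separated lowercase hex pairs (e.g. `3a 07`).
41 2c c6 6f

6. subi fields op=0x6f:8|rd=6:3|imm=404545:21 → word 6fc62c41h → 41 2c c6 6f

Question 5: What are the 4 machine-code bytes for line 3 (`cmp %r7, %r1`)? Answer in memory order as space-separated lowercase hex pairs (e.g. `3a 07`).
line 3 (cmp): pack op=0x1:8|rd=7:3|rs=1:3|pad=0:18 = 0x01e40000; little→ 00 00 e4 01

00 00 e4 01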